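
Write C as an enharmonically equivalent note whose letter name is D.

C is pitch class 0. The letter D alone is pitch class 2.
To reach pitch class 0 from D requires an offset of -2 semitones, i.e. double flat: Dbb.

Dbb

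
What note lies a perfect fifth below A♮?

D

A fifth below A lands on the letter D.
A perfect fifth spans 7 semitones, so A moves to pitch class 2. On the letter D that is D.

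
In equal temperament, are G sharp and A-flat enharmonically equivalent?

G# = pitch class 8 and Ab = pitch class 8 — the same pitch class, so they are enharmonic equivalents.

Yes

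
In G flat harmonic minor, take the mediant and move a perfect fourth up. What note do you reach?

The mediant of Gb harmonic minor is Bbb.
A perfect fourth (5 semitones) above Bbb lands on the letter E, giving Ebb.

Ebb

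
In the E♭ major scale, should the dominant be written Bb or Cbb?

Bb

Each scale degree takes a distinct letter name. Degree 5 of a scale on E must use the letter B.
Bb and Cbb are enharmonically the same pitch, but only Bb uses the letter B, so it is the correct spelling here.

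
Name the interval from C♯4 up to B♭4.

diminished seventh

Counting letters C–D–E–F–G–A–B gives a seventh.
C#→Bb = 9 semitones, 2 narrower than the major seventh (11), so diminished.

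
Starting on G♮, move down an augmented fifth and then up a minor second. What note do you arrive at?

Dbb

An augmented fifth down from G is Cb (letter C, 8 semitones down).
A minor second up from Cb is Dbb (letter D, 1 semitone up).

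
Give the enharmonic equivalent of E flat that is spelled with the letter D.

Eb is pitch class 3. The letter D alone is pitch class 2.
To reach pitch class 3 from D requires an offset of +1 semitone, i.e. sharp: D#.

D#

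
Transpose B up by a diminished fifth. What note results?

F

A fifth above B lands on the letter F.
A diminished fifth spans 6 semitones, so B moves to pitch class 5. On the letter F that is F.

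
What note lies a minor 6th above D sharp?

B

D up a major sixth is B, so the target letter is B.
From D#, a minor sixth is 8 semitones up: B.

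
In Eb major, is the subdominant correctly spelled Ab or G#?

Each scale degree takes a distinct letter name. Degree 4 of a scale on E must use the letter A.
Ab and G# are enharmonically the same pitch, but only Ab uses the letter A, so it is the correct spelling here.

Ab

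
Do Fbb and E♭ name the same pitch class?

Fbb is pitch class 3; Eb is pitch class 3.
All spellings map to pitch class 3, so they are enharmonically equivalent.

Yes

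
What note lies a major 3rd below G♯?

E

G down a major third is Eb, so the target letter is E.
From G#, a major third is 4 semitones down: E.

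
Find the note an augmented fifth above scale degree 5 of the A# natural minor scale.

B##

Scale degree 5 of A# natural minor is E#.
An augmented fifth (8 semitones) above E# lands on the letter B, giving B##.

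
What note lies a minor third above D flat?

Fb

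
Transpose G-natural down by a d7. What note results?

A#

A seventh below G lands on the letter A.
A diminished seventh spans 9 semitones, so G moves to pitch class 10. On the letter A that is A#.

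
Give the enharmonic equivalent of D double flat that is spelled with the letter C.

C

Dbb is pitch class 0. The letter C alone is pitch class 0.
Pitch class 0 on C needs no accidental: C.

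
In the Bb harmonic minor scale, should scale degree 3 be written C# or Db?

Each scale degree takes a distinct letter name. Degree 3 of a scale on B must use the letter D.
Db and C# are enharmonically the same pitch, but only Db uses the letter D, so it is the correct spelling here.

Db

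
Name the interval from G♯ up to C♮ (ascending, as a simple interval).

diminished fourth

The letter names run G→C, a span of 3 letter steps, so the interval is some kind of fourth.
G# to C is 4 semitones. A perfect fourth is 5, so 4 makes it diminished.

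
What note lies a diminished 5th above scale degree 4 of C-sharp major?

C

Scale degree 4 of C# major is F#.
A diminished fifth (6 semitones) above F# lands on the letter C, giving C.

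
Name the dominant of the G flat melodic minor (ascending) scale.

Db

Degree 5 takes the letter 4 steps above G, which is D.
In melodic minor (ascending), degree 5 sits 7 semitones above the tonic. Gb + 7 semitones is pitch class 1, spelled on D as Db.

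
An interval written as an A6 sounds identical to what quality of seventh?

minor

An augmented sixth spans 10 semitones.
A seventh spanning 10 semitones is minor (the major seventh is 11).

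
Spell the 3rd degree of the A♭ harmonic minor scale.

The Ab harmonic minor scale runs Ab Bb Cb Db Eb Fb G.
Degree 3 is Cb.

Cb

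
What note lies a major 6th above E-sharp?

A sixth above E lands on the letter C.
A major sixth spans 9 semitones, so E# moves to pitch class 2. On the letter C that is C##.

C##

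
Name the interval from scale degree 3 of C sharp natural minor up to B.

Scale degree 3 of C# natural minor is E.
E up to B: letters E→B make it a fifth; 7 semitones makes it perfect.

perfect fifth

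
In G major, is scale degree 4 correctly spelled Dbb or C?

Each scale degree takes a distinct letter name. Degree 4 of a scale on G must use the letter C.
C and Dbb are enharmonically the same pitch, but only C uses the letter C, so it is the correct spelling here.

C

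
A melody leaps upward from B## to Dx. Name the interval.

Counting letters B–C–D gives a third.
B##→D## = 3 semitones, 1 narrower than the major third (4), so minor.

minor third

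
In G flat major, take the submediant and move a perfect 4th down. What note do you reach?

The submediant of Gb major is Eb.
A perfect fourth (5 semitones) below Eb lands on the letter B, giving Bb.

Bb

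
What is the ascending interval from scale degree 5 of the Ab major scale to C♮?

major sixth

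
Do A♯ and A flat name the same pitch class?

A# is pitch class 10; Ab is pitch class 8.
The pitch classes differ (10 vs. 8), so they are not enharmonic equivalents.

No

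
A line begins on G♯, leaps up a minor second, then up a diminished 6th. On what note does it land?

Fb

A minor second up from G# is A (letter A, 1 semitone up).
A diminished sixth up from A is Fb (letter F, 7 semitones up).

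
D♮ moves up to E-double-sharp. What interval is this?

doubly augmented second

Counting letters D–E gives a second.
D→E## = 4 semitones, 2 wider than the major second (2), so doubly augmented.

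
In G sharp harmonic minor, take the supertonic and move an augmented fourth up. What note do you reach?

The supertonic of G# harmonic minor is A#.
An augmented fourth (6 semitones) above A# lands on the letter D, giving D##.

D##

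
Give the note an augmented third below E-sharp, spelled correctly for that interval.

C

A third below E lands on the letter C.
An augmented third spans 5 semitones, so E# moves to pitch class 0. On the letter C that is C.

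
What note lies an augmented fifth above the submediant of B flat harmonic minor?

The submediant of Bb harmonic minor is Gb.
An augmented fifth (8 semitones) above Gb lands on the letter D, giving D.

D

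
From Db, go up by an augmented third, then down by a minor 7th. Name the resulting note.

G#

An augmented third up from Db is F# (letter F, 5 semitones up).
A minor seventh down from F# is G# (letter G, 10 semitones down).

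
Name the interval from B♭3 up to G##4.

doubly augmented sixth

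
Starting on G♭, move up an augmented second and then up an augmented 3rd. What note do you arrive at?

An augmented second up from Gb is A (letter A, 3 semitones up).
An augmented third up from A is C## (letter C, 5 semitones up).

C##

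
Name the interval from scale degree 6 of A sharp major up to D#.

minor sixth

Scale degree 6 of A# major is F##.
F## up to D#: letters F→D make it a sixth; 8 semitones makes it minor.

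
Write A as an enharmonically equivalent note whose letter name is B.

Bbb

A is pitch class 9. The letter B alone is pitch class 11.
To reach pitch class 9 from B requires an offset of -2 semitones, i.e. double flat: Bbb.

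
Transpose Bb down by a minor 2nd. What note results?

A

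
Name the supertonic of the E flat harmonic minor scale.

F

The Eb harmonic minor scale runs Eb F Gb Ab Bb Cb D.
Degree 2 is F.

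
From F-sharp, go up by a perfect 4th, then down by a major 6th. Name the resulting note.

D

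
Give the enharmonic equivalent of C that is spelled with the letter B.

B#

C is pitch class 0. The letter B alone is pitch class 11.
To reach pitch class 0 from B requires an offset of +1 semitone, i.e. sharp: B#.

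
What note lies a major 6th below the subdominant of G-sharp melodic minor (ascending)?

E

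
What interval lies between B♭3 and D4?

major third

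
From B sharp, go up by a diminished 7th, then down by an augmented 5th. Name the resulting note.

A diminished seventh up from B# is A (letter A, 9 semitones up).
An augmented fifth down from A is Db (letter D, 8 semitones down).

Db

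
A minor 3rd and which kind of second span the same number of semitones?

augmented

A minor third spans 3 semitones.
A second spanning 3 semitones is augmented (the major second is 2).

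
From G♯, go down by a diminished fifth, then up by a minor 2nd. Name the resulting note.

A diminished fifth down from G# is C## (letter C, 6 semitones down).
A minor second up from C## is D# (letter D, 1 semitone up).

D#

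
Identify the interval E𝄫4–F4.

The letter names run E→F, a span of 1 letter step, so the interval is some kind of second.
Ebb to F is 3 semitones. A major second is 2, so 3 makes it augmented.

augmented second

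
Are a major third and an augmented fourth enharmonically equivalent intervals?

No

A major third spans 4 semitones; an augmented fourth spans 6.
The spans differ, so they are not enharmonic equivalents.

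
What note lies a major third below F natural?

Db

F down a major third is Db, so the target letter is D.
From F, a major third is 4 semitones down: Db.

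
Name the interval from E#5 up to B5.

diminished fifth

The letter names run E→B, a span of 4 letter steps, so the interval is some kind of fifth.
E# to B is 6 semitones. A perfect fifth is 7, so 6 makes it diminished.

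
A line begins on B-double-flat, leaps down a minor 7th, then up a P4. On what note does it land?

Fb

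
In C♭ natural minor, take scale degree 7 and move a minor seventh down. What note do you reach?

Scale degree 7 of Cb natural minor is Bbb.
A minor seventh (10 semitones) below Bbb lands on the letter C, giving Cb.

Cb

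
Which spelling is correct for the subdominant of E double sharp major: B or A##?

A##

Each scale degree takes a distinct letter name. Degree 4 of a scale on E must use the letter A.
A## and B are enharmonically the same pitch, but only A## uses the letter A, so it is the correct spelling here.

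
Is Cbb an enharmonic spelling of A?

No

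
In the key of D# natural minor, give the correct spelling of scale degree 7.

C#

The D# natural minor scale runs D# E# F# G# A# B C#.
Degree 7 is C#.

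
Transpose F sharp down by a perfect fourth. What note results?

C#

A fourth below F lands on the letter C.
A perfect fourth spans 5 semitones, so F# moves to pitch class 1. On the letter C that is C#.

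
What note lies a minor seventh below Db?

A seventh below D lands on the letter E.
A minor seventh spans 10 semitones, so Db moves to pitch class 3. On the letter E that is Eb.

Eb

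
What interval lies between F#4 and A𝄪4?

Counting letters F–G–A gives a third.
F#→A## = 5 semitones, 1 wider than the major third (4), so augmented.

augmented third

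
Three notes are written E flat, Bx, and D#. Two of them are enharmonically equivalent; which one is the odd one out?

In 12-tone equal temperament, enharmonic equivalents share a pitch class. Eb is pitch class 3; B## is pitch class 1; D# is pitch class 3.
Eb and D# share pitch class 3, while B## is pitch class 1.

B##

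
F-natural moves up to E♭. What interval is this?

minor seventh

The letter names run F→E, a span of 6 letter steps, so the interval is some kind of seventh.
F to Eb is 10 semitones. A major seventh is 11, so 10 makes it minor.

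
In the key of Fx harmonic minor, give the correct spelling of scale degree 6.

The F## harmonic minor scale runs F## G## A# B# C## D# E##.
Degree 6 is D#.

D#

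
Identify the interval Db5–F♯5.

augmented third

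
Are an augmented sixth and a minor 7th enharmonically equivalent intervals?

Yes

An augmented sixth spans 10 semitones; a minor seventh spans 10.
They are enharmonically equivalent.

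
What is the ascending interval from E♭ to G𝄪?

doubly augmented third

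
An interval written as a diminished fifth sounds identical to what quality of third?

A diminished fifth spans 6 semitones.
A third spanning 6 semitones is doubly augmented (the major third is 4).

doubly augmented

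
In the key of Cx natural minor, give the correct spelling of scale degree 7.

The C## natural minor scale runs C## D## E# F## G## A# B#.
Degree 7 is B#.

B#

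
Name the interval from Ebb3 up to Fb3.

Counting letters E–F gives a second.
Ebb→Fb = 2 semitones, exactly the major second.

major second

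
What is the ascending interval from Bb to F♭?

The letter names run B→F, a span of 4 letter steps, so the interval is some kind of fifth.
Bb to Fb is 6 semitones. A perfect fifth is 7, so 6 makes it diminished.

diminished fifth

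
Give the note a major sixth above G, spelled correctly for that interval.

E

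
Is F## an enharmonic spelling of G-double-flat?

No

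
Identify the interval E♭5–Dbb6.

diminished seventh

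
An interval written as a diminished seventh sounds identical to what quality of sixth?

major

A diminished seventh spans 9 semitones.
A sixth spanning 9 semitones is major (the major sixth is 9).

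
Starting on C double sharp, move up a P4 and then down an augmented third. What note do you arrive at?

D

A perfect fourth up from C## is F## (letter F, 5 semitones up).
An augmented third down from F## is D (letter D, 5 semitones down).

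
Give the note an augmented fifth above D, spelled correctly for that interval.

A#

D up a perfect fifth is A, so the target letter is A.
From D, an augmented fifth is 8 semitones up: A#.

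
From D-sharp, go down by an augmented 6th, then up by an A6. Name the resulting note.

D#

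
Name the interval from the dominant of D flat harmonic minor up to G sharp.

augmented seventh

The dominant of Db harmonic minor is Ab.
Ab up to G#: letters A→G make it a seventh; 12 semitones makes it augmented.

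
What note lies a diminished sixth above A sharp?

A up a major sixth is F#, so the target letter is F.
From A#, a diminished sixth is 7 semitones up: F.

F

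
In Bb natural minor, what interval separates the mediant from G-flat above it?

perfect fourth

The mediant of Bb natural minor is Db.
Db up to Gb: letters D→G make it a fourth; 5 semitones makes it perfect.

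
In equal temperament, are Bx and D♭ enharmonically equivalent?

B## is pitch class 1; Db is pitch class 1.
All spellings map to pitch class 1, so they are enharmonically equivalent.

Yes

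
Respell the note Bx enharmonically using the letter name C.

C#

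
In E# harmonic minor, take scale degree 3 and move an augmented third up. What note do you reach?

B##

Scale degree 3 of E# harmonic minor is G#.
An augmented third (5 semitones) above G# lands on the letter B, giving B##.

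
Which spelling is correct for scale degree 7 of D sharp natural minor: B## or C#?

Each scale degree takes a distinct letter name. Degree 7 of a scale on D must use the letter C.
C# and B## are enharmonically the same pitch, but only C# uses the letter C, so it is the correct spelling here.

C#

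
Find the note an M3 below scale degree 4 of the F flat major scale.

Gbb

Scale degree 4 of Fb major is Bbb.
A major third (4 semitones) below Bbb lands on the letter G, giving Gbb.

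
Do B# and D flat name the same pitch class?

No

Two spellings are enharmonically equivalent only if they share a pitch class.
Here B# → 0, Db → 1; 0 ≠ 1, so they are not.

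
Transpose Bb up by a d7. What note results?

Abb

A seventh above B lands on the letter A.
A diminished seventh spans 9 semitones, so Bb moves to pitch class 7. On the letter A that is Abb.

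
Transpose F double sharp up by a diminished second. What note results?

G

F up a major second is G, so the target letter is G.
From F##, a diminished second is 0 semitones up: G.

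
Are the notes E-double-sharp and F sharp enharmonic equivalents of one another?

Yes

E## = pitch class 6 and F# = pitch class 6 — the same pitch class, so they are enharmonic equivalents.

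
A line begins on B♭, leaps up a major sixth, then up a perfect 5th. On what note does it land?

D

A major sixth up from Bb is G (letter G, 9 semitones up).
A perfect fifth up from G is D (letter D, 7 semitones up).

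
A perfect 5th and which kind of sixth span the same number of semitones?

A perfect fifth spans 7 semitones.
A sixth spanning 7 semitones is diminished (the major sixth is 9).

diminished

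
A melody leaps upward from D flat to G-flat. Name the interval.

The letter names run D→G, a span of 3 letter steps, so the interval is some kind of fourth.
Db to Gb is 5 semitones. A perfect fourth is 5, so 5 makes it perfect.

perfect fourth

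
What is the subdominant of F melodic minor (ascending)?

Degree 4 takes the letter 3 steps above F, which is B.
In melodic minor (ascending), degree 4 sits 5 semitones above the tonic. F + 5 semitones is pitch class 10, spelled on B as Bb.

Bb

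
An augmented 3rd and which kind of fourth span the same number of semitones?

perfect

An augmented third spans 5 semitones.
A fourth spanning 5 semitones is perfect (the perfect fourth is 5).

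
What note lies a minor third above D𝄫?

Fbb

D up a major third is F#, so the target letter is F.
From Dbb, a minor third is 3 semitones up: Fbb.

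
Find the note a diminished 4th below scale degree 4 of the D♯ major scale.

D##

Scale degree 4 of D# major is G#.
A diminished fourth (4 semitones) below G# lands on the letter D, giving D##.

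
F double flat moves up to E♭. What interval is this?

augmented seventh

The letter names run F→E, a span of 6 letter steps, so the interval is some kind of seventh.
Fbb to Eb is 12 semitones. A major seventh is 11, so 12 makes it augmented.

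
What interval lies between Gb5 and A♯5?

The letter names run G→A, a span of 1 letter step, so the interval is some kind of second.
Gb to A# is 4 semitones. A major second is 2, so 4 makes it doubly augmented.

doubly augmented second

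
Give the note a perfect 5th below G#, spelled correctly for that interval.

G down a perfect fifth is C, so the target letter is C.
From G#, a perfect fifth is 7 semitones down: C#.

C#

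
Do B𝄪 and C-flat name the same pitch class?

B## is pitch class 1; Cb is pitch class 11.
The pitch classes differ (1 vs. 11), so they are not enharmonic equivalents.

No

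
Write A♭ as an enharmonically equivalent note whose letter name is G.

Ab is pitch class 8. The letter G alone is pitch class 7.
To reach pitch class 8 from G requires an offset of +1 semitone, i.e. sharp: G#.

G#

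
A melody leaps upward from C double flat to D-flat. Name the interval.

augmented second

Counting letters C–D gives a second.
Cbb→Db = 3 semitones, 1 wider than the major second (2), so augmented.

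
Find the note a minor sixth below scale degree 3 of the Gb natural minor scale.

Db

Scale degree 3 of Gb natural minor is Bbb.
A minor sixth (8 semitones) below Bbb lands on the letter D, giving Db.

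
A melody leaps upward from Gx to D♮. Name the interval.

doubly diminished fifth

Counting letters G–A–B–C–D gives a fifth.
G##→D = 5 semitones, 2 narrower than the perfect fifth (7), so doubly diminished.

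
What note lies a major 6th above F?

D

A sixth above F lands on the letter D.
A major sixth spans 9 semitones, so F moves to pitch class 2. On the letter D that is D.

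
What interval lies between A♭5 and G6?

major seventh

The letter names run A→G, a span of 6 letter steps, so the interval is some kind of seventh.
Ab to G is 11 semitones. A major seventh is 11, so 11 makes it major.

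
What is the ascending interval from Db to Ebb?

minor second

The letter names run D→E, a span of 1 letter step, so the interval is some kind of second.
Db to Ebb is 1 semitone. A major second is 2, so 1 makes it minor.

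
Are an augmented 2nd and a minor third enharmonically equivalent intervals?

An augmented second spans 3 semitones; a minor third spans 3.
They are enharmonically equivalent.

Yes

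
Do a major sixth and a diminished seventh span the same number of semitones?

A major sixth spans 9 semitones; a diminished seventh spans 9.
They are enharmonically equivalent.

Yes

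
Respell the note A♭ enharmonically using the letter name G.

G#

Ab is pitch class 8. The letter G alone is pitch class 7.
To reach pitch class 8 from G requires an offset of +1 semitone, i.e. sharp: G#.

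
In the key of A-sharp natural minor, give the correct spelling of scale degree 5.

The A# natural minor scale runs A# B# C# D# E# F# G#.
Degree 5 is E#.

E#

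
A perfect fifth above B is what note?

F#

A fifth above B lands on the letter F.
A perfect fifth spans 7 semitones, so B moves to pitch class 6. On the letter F that is F#.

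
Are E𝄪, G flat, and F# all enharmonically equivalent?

E## is pitch class 6; Gb is pitch class 6; F# is pitch class 6.
All spellings map to pitch class 6, so they are enharmonically equivalent.

Yes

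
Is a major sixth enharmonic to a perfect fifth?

A major sixth spans 9 semitones; a perfect fifth spans 7.
The spans differ, so they are not enharmonic equivalents.

No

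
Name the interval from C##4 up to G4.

doubly diminished fifth

Counting letters C–D–E–F–G gives a fifth.
C##→G = 5 semitones, 2 narrower than the perfect fifth (7), so doubly diminished.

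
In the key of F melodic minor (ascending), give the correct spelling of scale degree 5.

C

Degree 5 takes the letter 4 steps above F, which is C.
In melodic minor (ascending), degree 5 sits 7 semitones above the tonic. F + 7 semitones is pitch class 0, spelled on C as C.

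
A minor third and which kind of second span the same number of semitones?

A minor third spans 3 semitones.
A second spanning 3 semitones is augmented (the major second is 2).

augmented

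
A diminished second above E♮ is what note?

Fb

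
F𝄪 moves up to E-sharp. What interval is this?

minor seventh

Counting letters F–G–A–B–C–D–E gives a seventh.
F##→E# = 10 semitones, 1 narrower than the major seventh (11), so minor.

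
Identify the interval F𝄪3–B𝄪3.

augmented fourth

Counting letters F–G–A–B gives a fourth.
F##→B## = 6 semitones, 1 wider than the perfect fourth (5), so augmented.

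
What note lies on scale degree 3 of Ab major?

C

The Ab major scale runs Ab Bb C Db Eb F G.
Degree 3 is C.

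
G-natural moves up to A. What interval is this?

The letter names run G→A, a span of 1 letter step, so the interval is some kind of second.
G to A is 2 semitones. A major second is 2, so 2 makes it major.

major second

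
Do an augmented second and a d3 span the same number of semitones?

No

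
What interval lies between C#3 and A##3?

augmented sixth

Counting letters C–D–E–F–G–A gives a sixth.
C#→A## = 10 semitones, 1 wider than the major sixth (9), so augmented.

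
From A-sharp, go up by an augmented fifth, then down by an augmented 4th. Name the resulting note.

B#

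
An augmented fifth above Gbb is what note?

G up a perfect fifth is D, so the target letter is D.
From Gbb, an augmented fifth is 8 semitones up: Db.

Db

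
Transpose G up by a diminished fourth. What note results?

A fourth above G lands on the letter C.
A diminished fourth spans 4 semitones, so G moves to pitch class 11. On the letter C that is Cb.

Cb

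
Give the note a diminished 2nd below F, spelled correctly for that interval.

E#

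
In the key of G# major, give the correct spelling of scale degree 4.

Degree 4 takes the letter 3 steps above G, which is C.
In major, degree 4 sits 5 semitones above the tonic. G# + 5 semitones is pitch class 1, spelled on C as C#.

C#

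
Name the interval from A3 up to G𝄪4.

augmented seventh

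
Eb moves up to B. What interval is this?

Counting letters E–F–G–A–B gives a fifth.
Eb→B = 8 semitones, 1 wider than the perfect fifth (7), so augmented.

augmented fifth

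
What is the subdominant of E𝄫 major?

Degree 4 takes the letter 3 steps above E, which is A.
In major, degree 4 sits 5 semitones above the tonic. Ebb + 5 semitones is pitch class 7, spelled on A as Abb.

Abb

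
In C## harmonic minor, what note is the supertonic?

D##

Degree 2 takes the letter 1 step above C, which is D.
In harmonic minor, degree 2 sits 2 semitones above the tonic. C## + 2 semitones is pitch class 4, spelled on D as D##.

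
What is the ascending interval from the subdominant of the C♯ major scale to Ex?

augmented seventh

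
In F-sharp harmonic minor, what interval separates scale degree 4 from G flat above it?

diminished sixth

Scale degree 4 of F# harmonic minor is B.
B up to Gb: letters B→G make it a sixth; 7 semitones makes it diminished.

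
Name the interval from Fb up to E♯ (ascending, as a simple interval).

doubly augmented seventh

The letter names run F→E, a span of 6 letter steps, so the interval is some kind of seventh.
Fb to E# is 13 semitones. A major seventh is 11, so 13 makes it doubly augmented.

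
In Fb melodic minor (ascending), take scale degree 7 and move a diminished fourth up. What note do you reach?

Scale degree 7 of Fb melodic minor (ascending) is Eb.
A diminished fourth (4 semitones) above Eb lands on the letter A, giving Abb.

Abb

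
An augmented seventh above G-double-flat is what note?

A seventh above G lands on the letter F.
An augmented seventh spans 12 semitones, so Gbb moves to pitch class 5. On the letter F that is F.

F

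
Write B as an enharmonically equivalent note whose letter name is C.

Cb

B is pitch class 11. The letter C alone is pitch class 0.
To reach pitch class 11 from C requires an offset of -1 semitone, i.e. flat: Cb.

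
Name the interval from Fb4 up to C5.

augmented fifth

The letter names run F→C, a span of 4 letter steps, so the interval is some kind of fifth.
Fb to C is 8 semitones. A perfect fifth is 7, so 8 makes it augmented.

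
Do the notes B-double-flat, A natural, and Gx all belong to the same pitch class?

Bbb = pitch class 9 and A = pitch class 9 and G## = pitch class 9 — the same pitch class, so they are enharmonic equivalents.

Yes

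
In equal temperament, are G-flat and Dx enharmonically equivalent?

No

Gb is pitch class 6; D## is pitch class 4.
The pitch classes differ (6 vs. 4), so they are not enharmonic equivalents.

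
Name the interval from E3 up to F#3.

The letter names run E→F, a span of 1 letter step, so the interval is some kind of second.
E to F# is 2 semitones. A major second is 2, so 2 makes it major.

major second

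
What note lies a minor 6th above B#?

G#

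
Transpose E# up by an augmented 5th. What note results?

B##

E up a perfect fifth is B, so the target letter is B.
From E#, an augmented fifth is 8 semitones up: B##.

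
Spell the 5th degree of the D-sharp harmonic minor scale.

Degree 5 takes the letter 4 steps above D, which is A.
In harmonic minor, degree 5 sits 7 semitones above the tonic. D# + 7 semitones is pitch class 10, spelled on A as A#.

A#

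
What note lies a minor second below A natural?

A down a major second is G, so the target letter is G.
From A, a minor second is 1 semitone down: G#.

G#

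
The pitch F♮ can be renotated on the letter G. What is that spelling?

Plain G sits 2 semitones above F, so on the letter G the same pitch needs a double flat: Gbb.

Gbb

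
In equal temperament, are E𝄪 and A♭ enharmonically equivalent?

Two spellings are enharmonically equivalent only if they share a pitch class.
Here E## → 6, Ab → 8; 6 ≠ 8, so they are not.

No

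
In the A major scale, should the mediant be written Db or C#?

Each scale degree takes a distinct letter name. Degree 3 of a scale on A must use the letter C.
C# and Db are enharmonically the same pitch, but only C# uses the letter C, so it is the correct spelling here.

C#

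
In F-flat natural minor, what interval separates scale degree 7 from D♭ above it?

Scale degree 7 of Fb natural minor is Ebb.
Ebb up to Db: letters E→D make it a seventh; 11 semitones makes it major.

major seventh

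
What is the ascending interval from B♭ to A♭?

minor seventh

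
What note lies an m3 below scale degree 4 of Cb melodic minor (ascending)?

Db

Scale degree 4 of Cb melodic minor (ascending) is Fb.
A minor third (3 semitones) below Fb lands on the letter D, giving Db.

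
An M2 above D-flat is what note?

D up a major second is E, so the target letter is E.
From Db, a major second is 2 semitones up: Eb.

Eb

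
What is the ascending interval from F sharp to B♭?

The letter names run F→B, a span of 3 letter steps, so the interval is some kind of fourth.
F# to Bb is 4 semitones. A perfect fourth is 5, so 4 makes it diminished.

diminished fourth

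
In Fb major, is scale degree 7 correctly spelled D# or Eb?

Each scale degree takes a distinct letter name. Degree 7 of a scale on F must use the letter E.
Eb and D# are enharmonically the same pitch, but only Eb uses the letter E, so it is the correct spelling here.

Eb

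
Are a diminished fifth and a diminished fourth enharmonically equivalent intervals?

No

A diminished fifth spans 6 semitones; a diminished fourth spans 4.
The spans differ, so they are not enharmonic equivalents.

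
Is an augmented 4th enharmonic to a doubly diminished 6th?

Yes

An augmented fourth spans 6 semitones; a doubly diminished sixth spans 6.
They are enharmonically equivalent.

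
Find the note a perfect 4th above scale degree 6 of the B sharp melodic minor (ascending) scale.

Scale degree 6 of B# melodic minor (ascending) is G##.
A perfect fourth (5 semitones) above G## lands on the letter C, giving C##.

C##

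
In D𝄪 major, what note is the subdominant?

Degree 4 takes the letter 3 steps above D, which is G.
In major, degree 4 sits 5 semitones above the tonic. D## + 5 semitones is pitch class 9, spelled on G as G##.

G##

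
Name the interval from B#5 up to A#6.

Counting letters B–C–D–E–F–G–A gives a seventh.
B#→A# = 10 semitones, 1 narrower than the major seventh (11), so minor.

minor seventh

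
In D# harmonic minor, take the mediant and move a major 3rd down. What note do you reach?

D

The mediant of D# harmonic minor is F#.
A major third (4 semitones) below F# lands on the letter D, giving D.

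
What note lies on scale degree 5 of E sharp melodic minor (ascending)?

B#

The E# melodic minor (ascending) scale runs E# F## G# A# B# C## D##.
Degree 5 is B#.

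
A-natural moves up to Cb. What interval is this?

diminished third

Counting letters A–B–C gives a third.
A→Cb = 2 semitones, 2 narrower than the major third (4), so diminished.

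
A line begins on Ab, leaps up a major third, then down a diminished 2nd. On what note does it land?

B#

A major third up from Ab is C (letter C, 4 semitones up).
A diminished second down from C is B# (letter B, 0 semitones down).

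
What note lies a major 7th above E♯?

D##

E up a major seventh is D#, so the target letter is D.
From E#, a major seventh is 11 semitones up: D##.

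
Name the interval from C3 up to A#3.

Counting letters C–D–E–F–G–A gives a sixth.
C→A# = 10 semitones, 1 wider than the major sixth (9), so augmented.

augmented sixth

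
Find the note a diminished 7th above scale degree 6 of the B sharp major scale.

Scale degree 6 of B# major is G##.
A diminished seventh (9 semitones) above G## lands on the letter F, giving F#.

F#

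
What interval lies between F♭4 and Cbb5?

The letter names run F→C, a span of 4 letter steps, so the interval is some kind of fifth.
Fb to Cbb is 6 semitones. A perfect fifth is 7, so 6 makes it diminished.

diminished fifth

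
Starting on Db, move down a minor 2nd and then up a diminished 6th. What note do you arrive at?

Abb

A minor second down from Db is C (letter C, 1 semitone down).
A diminished sixth up from C is Abb (letter A, 7 semitones up).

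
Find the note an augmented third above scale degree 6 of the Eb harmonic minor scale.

E

Scale degree 6 of Eb harmonic minor is Cb.
An augmented third (5 semitones) above Cb lands on the letter E, giving E.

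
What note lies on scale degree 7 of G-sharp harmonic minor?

Degree 7 takes the letter 6 steps above G, which is F.
In harmonic minor, degree 7 sits 11 semitones above the tonic. G# + 11 semitones is pitch class 7, spelled on F as F##.

F##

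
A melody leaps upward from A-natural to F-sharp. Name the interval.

major sixth

The letter names run A→F, a span of 5 letter steps, so the interval is some kind of sixth.
A to F# is 9 semitones. A major sixth is 9, so 9 makes it major.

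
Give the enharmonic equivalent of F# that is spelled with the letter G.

Gb

F# is pitch class 6. The letter G alone is pitch class 7.
To reach pitch class 6 from G requires an offset of -1 semitone, i.e. flat: Gb.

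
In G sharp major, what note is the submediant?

E#

Degree 6 takes the letter 5 steps above G, which is E.
In major, degree 6 sits 9 semitones above the tonic. G# + 9 semitones is pitch class 5, spelled on E as E#.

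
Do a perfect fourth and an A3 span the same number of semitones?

Yes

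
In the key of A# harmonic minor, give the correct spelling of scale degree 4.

D#

The A# harmonic minor scale runs A# B# C# D# E# F# G##.
Degree 4 is D#.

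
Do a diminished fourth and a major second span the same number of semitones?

No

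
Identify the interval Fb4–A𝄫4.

The letter names run F→A, a span of 2 letter steps, so the interval is some kind of third.
Fb to Abb is 3 semitones. A major third is 4, so 3 makes it minor.

minor third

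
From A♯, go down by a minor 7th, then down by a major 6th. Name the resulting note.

D#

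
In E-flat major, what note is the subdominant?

The Eb major scale runs Eb F G Ab Bb C D.
Degree 4 is Ab.

Ab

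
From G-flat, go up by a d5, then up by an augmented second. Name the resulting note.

Eb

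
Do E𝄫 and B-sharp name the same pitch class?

Two spellings are enharmonically equivalent only if they share a pitch class.
Here Ebb → 2, B# → 0; 0 ≠ 2, so they are not.

No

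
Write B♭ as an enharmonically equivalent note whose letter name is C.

Cbb

Bb is pitch class 10. The letter C alone is pitch class 0.
To reach pitch class 10 from C requires an offset of -2 semitones, i.e. double flat: Cbb.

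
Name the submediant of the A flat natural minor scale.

Degree 6 takes the letter 5 steps above A, which is F.
In natural minor, degree 6 sits 8 semitones above the tonic. Ab + 8 semitones is pitch class 4, spelled on F as Fb.

Fb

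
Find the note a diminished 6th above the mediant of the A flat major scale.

The mediant of Ab major is C.
A diminished sixth (7 semitones) above C lands on the letter A, giving Abb.

Abb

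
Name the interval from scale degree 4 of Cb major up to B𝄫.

perfect fourth

Scale degree 4 of Cb major is Fb.
Fb up to Bbb: letters F→B make it a fourth; 5 semitones makes it perfect.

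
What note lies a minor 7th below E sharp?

E down a major seventh is F, so the target letter is F.
From E#, a minor seventh is 10 semitones down: F##.

F##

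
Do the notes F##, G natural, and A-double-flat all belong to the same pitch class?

Yes

F## = pitch class 7 and G = pitch class 7 and Abb = pitch class 7 — the same pitch class, so they are enharmonic equivalents.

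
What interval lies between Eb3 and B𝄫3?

diminished fifth

The letter names run E→B, a span of 4 letter steps, so the interval is some kind of fifth.
Eb to Bbb is 6 semitones. A perfect fifth is 7, so 6 makes it diminished.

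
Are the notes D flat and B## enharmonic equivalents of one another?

Db = pitch class 1 and B## = pitch class 1 — the same pitch class, so they are enharmonic equivalents.

Yes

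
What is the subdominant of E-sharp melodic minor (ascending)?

The E# melodic minor (ascending) scale runs E# F## G# A# B# C## D##.
Degree 4 is A#.

A#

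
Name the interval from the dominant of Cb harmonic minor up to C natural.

augmented fourth

The dominant of Cb harmonic minor is Gb.
Gb up to C: letters G→C make it a fourth; 6 semitones makes it augmented.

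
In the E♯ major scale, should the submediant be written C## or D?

C##

Each scale degree takes a distinct letter name. Degree 6 of a scale on E must use the letter C.
C## and D are enharmonically the same pitch, but only C## uses the letter C, so it is the correct spelling here.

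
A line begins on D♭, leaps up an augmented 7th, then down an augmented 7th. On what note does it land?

An augmented seventh up from Db is C# (letter C, 12 semitones up).
An augmented seventh down from C# is Db (letter D, 12 semitones down).

Db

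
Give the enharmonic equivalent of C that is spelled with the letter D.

Plain D sits 2 semitones above C, so on the letter D the same pitch needs a double flat: Dbb.

Dbb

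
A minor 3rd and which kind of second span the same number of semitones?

augmented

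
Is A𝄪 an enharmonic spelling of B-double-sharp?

A## is pitch class 11; B## is pitch class 1.
The pitch classes differ (11 vs. 1), so they are not enharmonic equivalents.

No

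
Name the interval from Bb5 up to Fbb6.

doubly diminished fifth

The letter names run B→F, a span of 4 letter steps, so the interval is some kind of fifth.
Bb to Fbb is 5 semitones. A perfect fifth is 7, so 5 makes it doubly diminished.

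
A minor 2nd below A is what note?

G#

A second below A lands on the letter G.
A minor second spans 1 semitone, so A moves to pitch class 8. On the letter G that is G#.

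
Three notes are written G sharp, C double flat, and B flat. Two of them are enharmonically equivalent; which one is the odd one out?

In 12-tone equal temperament, enharmonic equivalents share a pitch class. G# is pitch class 8; Cbb is pitch class 10; Bb is pitch class 10.
Cbb and Bb share pitch class 10, while G# is pitch class 8.

G#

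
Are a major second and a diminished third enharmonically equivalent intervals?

A major second spans 2 semitones; a diminished third spans 2.
They are enharmonically equivalent.

Yes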